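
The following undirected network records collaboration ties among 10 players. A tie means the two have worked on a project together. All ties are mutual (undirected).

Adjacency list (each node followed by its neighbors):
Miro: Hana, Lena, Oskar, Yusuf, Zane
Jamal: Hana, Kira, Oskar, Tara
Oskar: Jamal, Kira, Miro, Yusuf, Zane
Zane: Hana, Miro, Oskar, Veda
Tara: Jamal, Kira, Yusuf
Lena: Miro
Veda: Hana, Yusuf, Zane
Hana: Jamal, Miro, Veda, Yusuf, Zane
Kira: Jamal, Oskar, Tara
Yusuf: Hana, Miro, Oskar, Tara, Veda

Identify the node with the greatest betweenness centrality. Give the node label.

Unnormalized betweenness of each node: Hana:30/7, Jamal:55/21, Kira:10/21, Lena:0, Miro:121/14, Oskar:547/84, Tara:13/12, Veda:11/28, Yusuf:177/28, Zane:5/3.
Miro has the largest value, 121/14, making it the main broker — the node through which the most shortest paths run.

Miro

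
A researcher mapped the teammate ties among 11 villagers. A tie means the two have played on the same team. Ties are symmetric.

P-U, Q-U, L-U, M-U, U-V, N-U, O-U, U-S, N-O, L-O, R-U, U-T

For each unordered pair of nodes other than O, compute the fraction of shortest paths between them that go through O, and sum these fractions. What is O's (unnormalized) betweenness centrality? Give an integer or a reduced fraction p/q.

1/2

Pairs whose geodesics pass through O — N–L: 1/2.
All other pairs contribute 0.
Summing the contributions gives betweenness(O) = 1/2.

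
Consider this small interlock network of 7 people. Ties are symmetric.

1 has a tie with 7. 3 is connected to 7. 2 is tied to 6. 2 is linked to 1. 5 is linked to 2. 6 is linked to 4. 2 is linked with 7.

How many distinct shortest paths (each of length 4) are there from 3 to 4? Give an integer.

1

The shortest distance is 4, and the only length-4 path is 3–7–2–6–4. So there is exactly 1 shortest path.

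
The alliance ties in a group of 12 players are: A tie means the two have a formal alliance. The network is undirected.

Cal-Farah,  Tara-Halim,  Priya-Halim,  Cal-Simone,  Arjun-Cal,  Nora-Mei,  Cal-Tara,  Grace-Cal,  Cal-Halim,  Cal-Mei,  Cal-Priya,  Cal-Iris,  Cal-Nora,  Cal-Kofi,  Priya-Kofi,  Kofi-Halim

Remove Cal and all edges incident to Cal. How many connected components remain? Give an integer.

7

Without Cal, the remaining ties split the others into: {Farah}; {Halim, Kofi, Priya, Tara}; {Mei, Nora}; {Arjun}; {Grace}; {Iris}; {Simone}.
That's 7 separate components.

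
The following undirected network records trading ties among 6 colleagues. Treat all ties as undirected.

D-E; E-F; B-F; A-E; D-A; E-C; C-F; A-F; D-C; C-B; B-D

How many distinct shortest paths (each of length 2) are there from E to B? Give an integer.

3

The shortest distance is 2. The length-2 paths are: E–D–B; E–C–B; E–F–B.
That gives 3 distinct shortest paths.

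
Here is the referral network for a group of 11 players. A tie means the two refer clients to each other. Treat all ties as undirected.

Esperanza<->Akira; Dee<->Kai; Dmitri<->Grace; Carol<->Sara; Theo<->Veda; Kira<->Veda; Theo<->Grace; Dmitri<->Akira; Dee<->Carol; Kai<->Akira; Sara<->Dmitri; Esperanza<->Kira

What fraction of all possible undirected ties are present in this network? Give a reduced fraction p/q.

12/55

There are 12 edges and 11 nodes, so the maximum possible is C(11,2) = 55.
Density = 12/55.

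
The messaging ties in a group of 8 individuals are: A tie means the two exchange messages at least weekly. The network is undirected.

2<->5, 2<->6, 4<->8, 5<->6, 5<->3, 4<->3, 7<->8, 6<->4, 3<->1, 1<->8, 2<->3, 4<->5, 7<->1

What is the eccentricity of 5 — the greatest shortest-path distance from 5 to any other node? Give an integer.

3

Distances from 5: 1:2, 2:1, 3:1, 4:1, 6:1, 7:3, 8:2.
The largest is 3 (to 7), so the eccentricity of 5 is 3.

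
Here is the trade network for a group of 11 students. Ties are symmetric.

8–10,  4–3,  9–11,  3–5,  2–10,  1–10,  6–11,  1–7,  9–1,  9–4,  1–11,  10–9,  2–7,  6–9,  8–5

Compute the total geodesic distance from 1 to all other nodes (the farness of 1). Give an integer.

18

Distances from 1: 2:2, 3:3, 4:2, 5:3, 6:2, 7:1, 8:2, 9:1, 10:1, 11:1.
Sum = 2 + 3 + 2 + 3 + 2 + 1 + 2 + 1 + 1 + 1 = 18.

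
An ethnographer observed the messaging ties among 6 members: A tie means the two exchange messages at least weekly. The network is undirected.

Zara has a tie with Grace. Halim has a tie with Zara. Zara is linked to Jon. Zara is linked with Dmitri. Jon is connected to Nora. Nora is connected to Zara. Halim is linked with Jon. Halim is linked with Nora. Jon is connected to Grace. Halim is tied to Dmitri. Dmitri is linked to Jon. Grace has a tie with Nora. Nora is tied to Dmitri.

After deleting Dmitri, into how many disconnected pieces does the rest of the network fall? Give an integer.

Dmitri's neighbors (Halim, Jon, Nora, and Zara) remain reachable from one another through other ties, so the rest of the network stays in one piece.

1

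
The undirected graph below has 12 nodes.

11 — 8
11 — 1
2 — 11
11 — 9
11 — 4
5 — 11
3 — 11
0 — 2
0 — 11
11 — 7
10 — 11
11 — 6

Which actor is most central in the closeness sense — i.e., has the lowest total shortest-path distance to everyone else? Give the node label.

Farness (sum of distances to all others) for each node — 0:20, 1:21, 2:20, 3:21, 4:21, 5:21, 6:21, 7:21, 8:21, 9:21, 10:21, 11:11.
The smallest farness is 11, for 11, so 11 has the highest closeness.

11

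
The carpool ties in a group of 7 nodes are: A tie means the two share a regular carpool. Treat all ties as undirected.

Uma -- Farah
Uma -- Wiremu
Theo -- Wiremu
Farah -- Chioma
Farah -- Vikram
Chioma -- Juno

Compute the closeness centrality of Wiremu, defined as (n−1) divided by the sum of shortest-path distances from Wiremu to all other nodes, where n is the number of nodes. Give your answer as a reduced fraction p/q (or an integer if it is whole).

Distances from Wiremu: Chioma:3, Farah:2, Juno:4, Theo:1, Uma:1, Vikram:3. Sum = 14.
n = 7, so closeness = 6/14 = 3/7.

3/7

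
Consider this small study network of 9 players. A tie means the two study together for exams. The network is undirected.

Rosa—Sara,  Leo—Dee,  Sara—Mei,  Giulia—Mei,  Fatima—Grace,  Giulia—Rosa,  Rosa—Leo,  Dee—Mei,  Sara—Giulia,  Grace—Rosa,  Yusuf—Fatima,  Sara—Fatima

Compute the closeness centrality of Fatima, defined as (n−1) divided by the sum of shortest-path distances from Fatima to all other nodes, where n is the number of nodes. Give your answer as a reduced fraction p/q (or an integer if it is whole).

Distances from Fatima: Dee:3, Giulia:2, Grace:1, Leo:3, Mei:2, Rosa:2, Sara:1, Yusuf:1. Sum = 15.
n = 9, so closeness = 8/15.

8/15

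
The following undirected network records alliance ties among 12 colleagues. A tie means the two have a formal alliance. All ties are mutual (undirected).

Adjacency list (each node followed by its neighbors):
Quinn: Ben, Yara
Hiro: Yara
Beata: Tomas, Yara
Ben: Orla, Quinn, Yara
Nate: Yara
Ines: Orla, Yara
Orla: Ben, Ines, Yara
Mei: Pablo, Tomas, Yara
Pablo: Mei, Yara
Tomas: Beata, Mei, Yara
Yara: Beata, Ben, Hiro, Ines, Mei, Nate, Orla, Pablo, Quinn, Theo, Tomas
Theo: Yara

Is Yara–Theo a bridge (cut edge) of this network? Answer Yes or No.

Yes

Without the Yara–Theo edge there is no alternate route between Yara and Theo, so the network disconnects. It is a bridge.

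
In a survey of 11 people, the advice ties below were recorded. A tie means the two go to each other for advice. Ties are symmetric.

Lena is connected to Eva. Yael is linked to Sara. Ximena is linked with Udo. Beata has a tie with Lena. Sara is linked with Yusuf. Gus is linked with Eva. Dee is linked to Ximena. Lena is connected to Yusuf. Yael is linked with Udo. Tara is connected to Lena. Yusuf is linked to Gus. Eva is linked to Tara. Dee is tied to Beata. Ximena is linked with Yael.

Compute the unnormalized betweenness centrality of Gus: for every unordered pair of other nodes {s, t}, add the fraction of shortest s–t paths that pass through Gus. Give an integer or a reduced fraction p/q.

Pairs whose geodesics pass through Gus — Udo–Eva: 1/3; Yael–Eva: 1/2; Sara–Eva: 1/2; Yusuf–Eva: 1/2.
All other pairs contribute 0.
Summing the contributions gives betweenness(Gus) = 11/6.

11/6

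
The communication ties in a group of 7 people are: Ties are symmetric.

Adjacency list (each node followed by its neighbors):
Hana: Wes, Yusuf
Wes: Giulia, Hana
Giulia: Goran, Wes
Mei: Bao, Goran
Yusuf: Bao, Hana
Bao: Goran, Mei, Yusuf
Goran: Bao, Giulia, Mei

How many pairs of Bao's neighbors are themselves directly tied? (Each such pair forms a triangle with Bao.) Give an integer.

Bao's neighbors: Goran, Mei, and Yusuf.
Neighbor pairs that are themselves tied: Bao–Goran–Mei. Each forms one triangle with Bao, for 1 in total.

1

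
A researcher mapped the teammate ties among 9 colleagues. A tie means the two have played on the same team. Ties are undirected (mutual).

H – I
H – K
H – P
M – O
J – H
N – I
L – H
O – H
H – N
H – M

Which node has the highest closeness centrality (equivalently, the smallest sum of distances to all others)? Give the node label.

Farness (sum of distances to all others) for each node — H:8, I:14, J:15, K:15, L:15, M:14, N:14, O:14, P:15.
The smallest farness is 8, for H, so H has the highest closeness.

H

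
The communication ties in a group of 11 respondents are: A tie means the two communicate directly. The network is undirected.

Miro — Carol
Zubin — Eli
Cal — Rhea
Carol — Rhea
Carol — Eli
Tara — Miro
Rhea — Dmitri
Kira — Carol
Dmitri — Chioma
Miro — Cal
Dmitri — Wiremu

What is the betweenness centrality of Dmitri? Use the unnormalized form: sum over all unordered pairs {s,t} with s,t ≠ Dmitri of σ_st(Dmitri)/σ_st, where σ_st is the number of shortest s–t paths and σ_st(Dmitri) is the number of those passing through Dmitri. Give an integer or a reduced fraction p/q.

Pairs whose geodesics pass through Dmitri — Carol–Chioma: 1; Carol–Wiremu: 1; Kira–Chioma: 1; Kira–Wiremu: 1; Eli–Chioma: 1; Eli–Wiremu: 1; Chioma–Tara: 2/2; Chioma–Cal: 1; Chioma–Rhea: 1; Chioma–Miro: 2/2; Chioma–Wiremu: 1; Chioma–Zubin: 1; Tara–Wiremu: 2/2; Cal–Wiremu: 1 … (+3 more pairs).
All other pairs contribute 0.
Summing the contributions gives betweenness(Dmitri) = 17.

17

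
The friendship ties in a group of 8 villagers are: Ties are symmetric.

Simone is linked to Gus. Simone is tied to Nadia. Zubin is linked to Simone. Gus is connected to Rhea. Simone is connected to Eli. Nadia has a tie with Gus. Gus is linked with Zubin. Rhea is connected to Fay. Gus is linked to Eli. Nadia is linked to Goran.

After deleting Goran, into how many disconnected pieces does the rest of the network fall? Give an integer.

1

Goran's neighbors (Nadia) remain reachable from one another through other ties, so the rest of the network stays in one piece.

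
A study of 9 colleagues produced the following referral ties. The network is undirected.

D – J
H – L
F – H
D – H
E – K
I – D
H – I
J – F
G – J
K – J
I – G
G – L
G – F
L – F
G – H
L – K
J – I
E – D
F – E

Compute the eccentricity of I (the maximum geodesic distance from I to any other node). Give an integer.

Distances from I: D:1, E:2, F:2, G:1, H:1, J:1, K:2, L:2.
The largest is 2 (to E, F, L, and K), so the eccentricity of I is 2.

2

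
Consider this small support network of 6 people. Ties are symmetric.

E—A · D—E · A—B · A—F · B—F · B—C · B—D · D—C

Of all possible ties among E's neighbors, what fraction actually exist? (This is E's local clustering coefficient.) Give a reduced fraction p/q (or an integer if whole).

E's neighbors: A and D (k = 2).
Possible neighbor pairs: C(2,2) = 1. Edges among them: none → e = 0.
Clustering(E) = 0/1.

0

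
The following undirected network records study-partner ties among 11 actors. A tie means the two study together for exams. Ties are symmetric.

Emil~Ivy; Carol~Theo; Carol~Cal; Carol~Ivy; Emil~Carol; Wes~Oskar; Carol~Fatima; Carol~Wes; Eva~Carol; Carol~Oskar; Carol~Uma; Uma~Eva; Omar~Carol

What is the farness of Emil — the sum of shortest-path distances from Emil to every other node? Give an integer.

18

Distances from Emil: Cal:2, Carol:1, Eva:2, Fatima:2, Ivy:1, Omar:2, Oskar:2, Theo:2, Uma:2, Wes:2.
Sum = 2 + 1 + 2 + 2 + 1 + 2 + 2 + 2 + 2 + 2 = 18.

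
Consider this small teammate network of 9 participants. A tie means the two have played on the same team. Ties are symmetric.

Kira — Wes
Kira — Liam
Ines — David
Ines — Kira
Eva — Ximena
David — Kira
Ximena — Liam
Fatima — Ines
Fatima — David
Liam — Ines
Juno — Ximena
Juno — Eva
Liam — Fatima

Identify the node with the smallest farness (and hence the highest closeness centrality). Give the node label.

Liam

Farness (sum of distances to all others) for each node — David:18, Eva:21, Fatima:16, Ines:14, Juno:21, Kira:14, Liam:12, Wes:21, Ximena:15.
The smallest farness is 12, for Liam, so Liam has the highest closeness.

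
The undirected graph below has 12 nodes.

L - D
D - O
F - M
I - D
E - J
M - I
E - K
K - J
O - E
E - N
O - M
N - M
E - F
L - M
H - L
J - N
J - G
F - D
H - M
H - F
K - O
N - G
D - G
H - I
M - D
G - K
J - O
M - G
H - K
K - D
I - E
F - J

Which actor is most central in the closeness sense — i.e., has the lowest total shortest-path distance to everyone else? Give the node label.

M

Farness (sum of distances to all others) for each node — D:15, E:17, F:17, G:17, H:17, I:18, J:17, K:16, L:21, M:14, N:18, O:17.
The smallest farness is 14, for M, so M has the highest closeness.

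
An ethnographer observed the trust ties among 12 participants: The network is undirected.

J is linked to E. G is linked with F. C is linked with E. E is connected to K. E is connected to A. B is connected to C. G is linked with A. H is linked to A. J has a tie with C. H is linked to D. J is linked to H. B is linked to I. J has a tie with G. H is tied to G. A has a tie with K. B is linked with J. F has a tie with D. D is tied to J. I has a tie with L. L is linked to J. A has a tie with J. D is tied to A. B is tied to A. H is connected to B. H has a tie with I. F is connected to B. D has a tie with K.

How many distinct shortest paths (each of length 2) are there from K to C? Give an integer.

The shortest distance is 2, and the only length-2 path is K–E–C. So there is exactly 1 shortest path.

1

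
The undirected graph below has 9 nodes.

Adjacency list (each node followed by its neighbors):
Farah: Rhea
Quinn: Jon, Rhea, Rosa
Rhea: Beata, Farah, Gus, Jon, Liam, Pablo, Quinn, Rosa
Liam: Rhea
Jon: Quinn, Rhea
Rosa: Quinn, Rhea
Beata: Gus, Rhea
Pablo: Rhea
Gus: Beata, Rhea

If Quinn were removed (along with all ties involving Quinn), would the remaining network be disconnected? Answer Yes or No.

Even without Quinn, every remaining node can still reach every other (the residual graph is connected), so Quinn is not a cut vertex.

No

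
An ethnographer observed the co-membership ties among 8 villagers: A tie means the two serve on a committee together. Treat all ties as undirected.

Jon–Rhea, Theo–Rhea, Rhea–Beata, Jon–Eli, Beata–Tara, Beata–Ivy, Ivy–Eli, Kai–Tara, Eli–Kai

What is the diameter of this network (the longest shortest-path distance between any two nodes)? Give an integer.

4

Eccentricity of each node (its greatest distance to any other): Beata:2, Eli:3, Ivy:3, Jon:3, Kai:4, Rhea:3, Tara:3, Theo:4.
The maximum eccentricity is 4, realized for instance by the pair Theo–Kai via Theo – Rhea – Beata – Tara – Kai. So the diameter is 4.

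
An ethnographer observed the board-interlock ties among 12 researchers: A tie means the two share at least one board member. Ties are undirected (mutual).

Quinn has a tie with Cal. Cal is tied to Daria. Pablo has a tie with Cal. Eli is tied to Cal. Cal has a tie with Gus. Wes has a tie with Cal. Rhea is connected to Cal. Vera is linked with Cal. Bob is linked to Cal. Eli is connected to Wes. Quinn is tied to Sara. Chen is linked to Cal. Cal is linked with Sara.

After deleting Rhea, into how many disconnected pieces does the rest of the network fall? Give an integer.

Rhea's neighbors (Cal) remain reachable from one another through other ties, so the rest of the network stays in one piece.

1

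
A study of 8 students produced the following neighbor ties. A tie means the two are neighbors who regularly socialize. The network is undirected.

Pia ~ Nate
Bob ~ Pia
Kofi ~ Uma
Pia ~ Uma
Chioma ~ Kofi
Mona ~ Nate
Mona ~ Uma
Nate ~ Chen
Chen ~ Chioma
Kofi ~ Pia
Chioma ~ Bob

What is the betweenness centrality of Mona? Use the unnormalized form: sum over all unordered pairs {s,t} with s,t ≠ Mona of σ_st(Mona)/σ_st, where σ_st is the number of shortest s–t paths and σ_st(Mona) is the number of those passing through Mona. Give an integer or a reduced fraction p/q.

5/6

Pairs whose geodesics pass through Mona — Chen–Uma: 1/3; Nate–Uma: 1/2.
All other pairs contribute 0.
Summing the contributions gives betweenness(Mona) = 5/6.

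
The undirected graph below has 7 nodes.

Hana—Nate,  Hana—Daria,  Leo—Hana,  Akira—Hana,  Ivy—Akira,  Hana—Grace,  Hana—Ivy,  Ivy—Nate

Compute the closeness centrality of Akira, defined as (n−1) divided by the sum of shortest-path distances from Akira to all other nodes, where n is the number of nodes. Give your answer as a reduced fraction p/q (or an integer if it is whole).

Distances from Akira: Daria:2, Grace:2, Hana:1, Ivy:1, Leo:2, Nate:2. Sum = 10.
n = 7, so closeness = 6/10 = 3/5.

3/5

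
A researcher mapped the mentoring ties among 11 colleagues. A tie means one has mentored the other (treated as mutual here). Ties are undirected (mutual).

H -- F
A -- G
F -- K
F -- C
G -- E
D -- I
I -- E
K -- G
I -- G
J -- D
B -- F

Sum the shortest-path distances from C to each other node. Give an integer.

Distances from C: A:4, B:2, D:5, E:4, F:1, G:3, H:2, I:4, J:6, K:2.
Sum = 4 + 2 + 5 + 4 + 1 + 3 + 2 + 4 + 6 + 2 = 33.

33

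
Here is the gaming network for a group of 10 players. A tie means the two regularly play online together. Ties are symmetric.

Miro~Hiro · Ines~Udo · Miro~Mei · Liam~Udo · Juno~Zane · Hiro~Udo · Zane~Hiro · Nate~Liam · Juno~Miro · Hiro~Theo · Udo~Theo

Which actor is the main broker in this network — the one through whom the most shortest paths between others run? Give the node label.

Unnormalized betweenness of each node: Hiro:21, Ines:0, Juno:1, Liam:8, Mei:0, Miro:11, Nate:0, Theo:0, Udo:20, Zane:3.
Hiro has the largest value, 21, making it the main broker — the node through which the most shortest paths run.

Hiro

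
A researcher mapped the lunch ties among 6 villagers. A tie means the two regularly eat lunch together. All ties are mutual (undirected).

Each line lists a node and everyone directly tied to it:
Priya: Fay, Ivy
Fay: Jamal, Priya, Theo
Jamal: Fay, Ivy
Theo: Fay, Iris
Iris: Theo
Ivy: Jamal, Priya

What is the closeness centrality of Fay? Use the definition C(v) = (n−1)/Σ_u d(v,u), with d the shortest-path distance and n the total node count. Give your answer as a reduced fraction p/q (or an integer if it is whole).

Distances from Fay: Iris:2, Ivy:2, Jamal:1, Priya:1, Theo:1. Sum = 7.
n = 6, so closeness = 5/7.

5/7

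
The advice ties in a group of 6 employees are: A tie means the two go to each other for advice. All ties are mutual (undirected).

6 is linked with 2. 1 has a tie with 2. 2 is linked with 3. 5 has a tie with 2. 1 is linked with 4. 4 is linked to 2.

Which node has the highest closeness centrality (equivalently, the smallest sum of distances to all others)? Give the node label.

Farness (sum of distances to all others) for each node — 1:8, 2:5, 3:9, 4:8, 5:9, 6:9.
The smallest farness is 5, for 2, so 2 has the highest closeness.

2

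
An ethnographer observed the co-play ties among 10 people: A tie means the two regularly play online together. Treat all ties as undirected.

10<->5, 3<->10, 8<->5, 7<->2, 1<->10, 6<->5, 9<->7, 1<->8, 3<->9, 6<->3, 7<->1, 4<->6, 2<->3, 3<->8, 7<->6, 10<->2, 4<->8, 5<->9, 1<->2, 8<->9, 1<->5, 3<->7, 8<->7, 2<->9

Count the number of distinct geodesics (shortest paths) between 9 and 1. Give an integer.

4

The shortest distance is 2. The length-2 paths are: 9–8–1; 9–2–1; 9–7–1; 9–5–1.
That gives 4 distinct shortest paths.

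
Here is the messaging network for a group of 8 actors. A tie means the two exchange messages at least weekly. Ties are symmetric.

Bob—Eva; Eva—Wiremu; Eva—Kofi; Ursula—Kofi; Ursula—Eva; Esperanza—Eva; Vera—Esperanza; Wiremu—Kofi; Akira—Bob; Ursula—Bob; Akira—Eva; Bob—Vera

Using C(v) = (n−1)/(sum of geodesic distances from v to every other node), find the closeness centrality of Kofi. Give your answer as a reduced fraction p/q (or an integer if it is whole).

Distances from Kofi: Akira:2, Bob:2, Esperanza:2, Eva:1, Ursula:1, Vera:3, Wiremu:1. Sum = 12.
n = 8, so closeness = 7/12.

7/12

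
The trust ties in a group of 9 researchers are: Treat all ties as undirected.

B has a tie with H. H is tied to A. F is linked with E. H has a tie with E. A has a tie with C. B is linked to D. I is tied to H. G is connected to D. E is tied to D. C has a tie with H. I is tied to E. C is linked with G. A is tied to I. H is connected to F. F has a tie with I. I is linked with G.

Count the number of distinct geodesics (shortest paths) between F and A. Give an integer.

2

The shortest distance is 2. The length-2 paths are: F–H–A; F–I–A.
That gives 2 distinct shortest paths.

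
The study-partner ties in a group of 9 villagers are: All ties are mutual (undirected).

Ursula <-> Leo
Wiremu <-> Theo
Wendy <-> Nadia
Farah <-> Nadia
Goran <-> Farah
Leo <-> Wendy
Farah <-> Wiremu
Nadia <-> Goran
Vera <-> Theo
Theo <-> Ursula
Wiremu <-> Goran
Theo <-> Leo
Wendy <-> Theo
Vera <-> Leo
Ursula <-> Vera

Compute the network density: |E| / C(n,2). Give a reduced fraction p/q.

5/12

There are 15 edges and 9 nodes, so the maximum possible is C(9,2) = 36.
Density = 15/36 = 5/12.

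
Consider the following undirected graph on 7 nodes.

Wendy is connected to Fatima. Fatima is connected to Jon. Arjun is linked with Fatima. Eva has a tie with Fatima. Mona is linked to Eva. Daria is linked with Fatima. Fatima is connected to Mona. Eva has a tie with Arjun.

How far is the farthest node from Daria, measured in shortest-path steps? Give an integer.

2

Distances from Daria: Arjun:2, Eva:2, Fatima:1, Jon:2, Mona:2, Wendy:2.
The largest is 2 (to Arjun, Jon, Mona, Eva, and Wendy), so the eccentricity of Daria is 2.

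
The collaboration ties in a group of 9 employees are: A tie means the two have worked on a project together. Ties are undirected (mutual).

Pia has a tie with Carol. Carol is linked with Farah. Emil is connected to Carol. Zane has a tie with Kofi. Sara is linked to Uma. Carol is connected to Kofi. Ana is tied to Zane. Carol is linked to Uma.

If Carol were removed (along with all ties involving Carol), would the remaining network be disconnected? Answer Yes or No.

Yes

Removing Carol leaves {Sara and Uma} with no path to {Emil}, so the network splits into 5 components. Carol is a cut vertex.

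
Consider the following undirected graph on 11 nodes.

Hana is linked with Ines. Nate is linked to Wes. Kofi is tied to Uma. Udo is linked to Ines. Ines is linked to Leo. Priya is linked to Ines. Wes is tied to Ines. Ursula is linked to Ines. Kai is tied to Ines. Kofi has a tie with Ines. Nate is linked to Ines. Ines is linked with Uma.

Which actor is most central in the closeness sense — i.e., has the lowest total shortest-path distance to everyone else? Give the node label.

Ines

Farness (sum of distances to all others) for each node — Hana:19, Ines:10, Kai:19, Kofi:18, Leo:19, Nate:18, Priya:19, Udo:19, Uma:18, Ursula:19, Wes:18.
The smallest farness is 10, for Ines, so Ines has the highest closeness.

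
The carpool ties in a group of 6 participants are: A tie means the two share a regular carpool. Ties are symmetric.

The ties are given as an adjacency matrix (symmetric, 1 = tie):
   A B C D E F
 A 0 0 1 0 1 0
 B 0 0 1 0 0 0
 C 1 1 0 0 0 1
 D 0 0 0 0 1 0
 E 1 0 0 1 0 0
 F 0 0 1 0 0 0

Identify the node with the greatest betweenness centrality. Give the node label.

Unnormalized betweenness of each node: A:6, B:0, C:7, D:0, E:4, F:0.
C has the largest value, 7, making it the main broker — the node through which the most shortest paths run.

C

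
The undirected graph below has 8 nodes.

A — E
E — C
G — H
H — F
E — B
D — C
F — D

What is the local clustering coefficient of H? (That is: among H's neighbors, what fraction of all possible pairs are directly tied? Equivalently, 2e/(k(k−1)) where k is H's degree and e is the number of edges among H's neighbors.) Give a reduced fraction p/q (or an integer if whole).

H's neighbors: F and G (k = 2).
Possible neighbor pairs: C(2,2) = 1. Edges among them: none → e = 0.
Clustering(H) = 0/1.

0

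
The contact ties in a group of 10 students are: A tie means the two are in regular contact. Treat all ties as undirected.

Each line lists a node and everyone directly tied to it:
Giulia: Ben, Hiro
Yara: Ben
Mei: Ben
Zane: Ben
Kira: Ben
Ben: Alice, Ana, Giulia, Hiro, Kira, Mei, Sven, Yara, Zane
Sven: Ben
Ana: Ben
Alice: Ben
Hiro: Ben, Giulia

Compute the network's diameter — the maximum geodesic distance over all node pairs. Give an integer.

2

Eccentricity of each node (its greatest distance to any other): Alice:2, Ana:2, Ben:1, Giulia:2, Hiro:2, Kira:2, Mei:2, Sven:2, Yara:2, Zane:2.
The maximum eccentricity is 2, realized for instance by the pair Yara–Alice via Yara – Ben – Alice. So the diameter is 2.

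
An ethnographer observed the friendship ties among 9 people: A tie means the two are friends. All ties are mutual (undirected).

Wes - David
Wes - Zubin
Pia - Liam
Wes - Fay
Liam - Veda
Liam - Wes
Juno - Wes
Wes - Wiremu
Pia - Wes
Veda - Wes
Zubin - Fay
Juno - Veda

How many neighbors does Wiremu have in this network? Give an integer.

Wiremu is directly tied to Wes. That is 1 neighbor, so the degree of Wiremu is 1.

1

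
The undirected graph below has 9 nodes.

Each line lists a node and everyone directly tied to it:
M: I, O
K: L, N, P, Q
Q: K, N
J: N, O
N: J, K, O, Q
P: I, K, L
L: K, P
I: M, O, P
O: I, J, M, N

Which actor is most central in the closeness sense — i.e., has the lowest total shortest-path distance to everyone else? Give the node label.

Farness (sum of distances to all others) for each node — I:14, J:16, K:13, L:17, M:17, N:12, O:13, P:14, Q:16.
The smallest farness is 12, for N, so N has the highest closeness.

N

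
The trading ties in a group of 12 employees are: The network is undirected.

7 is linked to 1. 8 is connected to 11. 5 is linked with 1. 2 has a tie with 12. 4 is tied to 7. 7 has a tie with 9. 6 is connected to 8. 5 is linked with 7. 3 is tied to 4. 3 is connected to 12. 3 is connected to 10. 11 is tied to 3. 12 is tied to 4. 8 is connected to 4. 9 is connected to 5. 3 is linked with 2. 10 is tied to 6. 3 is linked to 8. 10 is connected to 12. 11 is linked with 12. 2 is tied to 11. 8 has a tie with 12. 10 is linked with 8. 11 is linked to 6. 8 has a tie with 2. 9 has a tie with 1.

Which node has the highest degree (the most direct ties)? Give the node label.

8

Degrees — 1:3, 2:4, 3:6, 4:4, 5:3, 6:3, 7:4, 8:7, 9:3, 10:4, 11:5, 12:6.
The maximum is 7, attained only by 8.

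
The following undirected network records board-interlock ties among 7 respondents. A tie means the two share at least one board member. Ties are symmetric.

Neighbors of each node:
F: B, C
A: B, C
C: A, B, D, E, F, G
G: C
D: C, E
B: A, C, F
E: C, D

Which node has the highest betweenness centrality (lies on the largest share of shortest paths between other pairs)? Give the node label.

Unnormalized betweenness of each node: A:0, B:1/2, C:23/2, D:0, E:0, F:0, G:0.
C has the largest value, 23/2, making it the main broker — the node through which the most shortest paths run.

C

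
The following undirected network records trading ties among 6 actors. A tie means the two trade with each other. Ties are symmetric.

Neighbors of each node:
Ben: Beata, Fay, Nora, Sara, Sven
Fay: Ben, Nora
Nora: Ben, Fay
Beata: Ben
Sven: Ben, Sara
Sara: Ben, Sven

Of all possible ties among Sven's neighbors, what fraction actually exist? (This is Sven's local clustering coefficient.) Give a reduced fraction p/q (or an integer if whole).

Sven's neighbors: Ben and Sara (k = 2).
Possible neighbor pairs: C(2,2) = 1. Edges among them: Ben–Sara → e = 1.
Clustering(Sven) = 1/1.

1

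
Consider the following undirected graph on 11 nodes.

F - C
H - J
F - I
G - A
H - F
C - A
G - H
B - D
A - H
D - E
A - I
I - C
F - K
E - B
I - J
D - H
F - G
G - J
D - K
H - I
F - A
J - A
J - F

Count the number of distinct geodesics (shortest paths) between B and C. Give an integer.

4

The shortest distance is 4. The length-4 paths are: B–D–H–I–C; B–D–H–F–C; B–D–K–F–C; B–D–H–A–C.
That gives 4 distinct shortest paths.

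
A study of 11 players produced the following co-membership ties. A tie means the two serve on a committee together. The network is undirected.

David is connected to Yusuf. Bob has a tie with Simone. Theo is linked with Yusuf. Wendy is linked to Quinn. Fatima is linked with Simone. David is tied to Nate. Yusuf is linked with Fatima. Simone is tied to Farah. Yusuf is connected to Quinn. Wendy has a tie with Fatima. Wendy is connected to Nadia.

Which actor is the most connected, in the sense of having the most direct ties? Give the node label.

Yusuf

Degrees — Bob:1, David:2, Farah:1, Fatima:3, Nadia:1, Nate:1, Quinn:2, Simone:3, Theo:1, Wendy:3, Yusuf:4.
The maximum is 4, attained only by Yusuf.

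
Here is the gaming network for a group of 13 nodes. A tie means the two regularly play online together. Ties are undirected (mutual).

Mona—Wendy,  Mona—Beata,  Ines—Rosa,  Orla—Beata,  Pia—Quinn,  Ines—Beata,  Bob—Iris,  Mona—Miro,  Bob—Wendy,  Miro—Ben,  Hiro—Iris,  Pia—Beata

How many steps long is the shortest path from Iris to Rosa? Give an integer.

6

One shortest route is Iris – Bob – Wendy – Mona – Beata – Ines – Rosa, which uses 6 edges, and at distance 5 from Iris we only reach {Ben, Ines, Orla, Pia}, which does not include Rosa. So d(Iris,Rosa) = 6.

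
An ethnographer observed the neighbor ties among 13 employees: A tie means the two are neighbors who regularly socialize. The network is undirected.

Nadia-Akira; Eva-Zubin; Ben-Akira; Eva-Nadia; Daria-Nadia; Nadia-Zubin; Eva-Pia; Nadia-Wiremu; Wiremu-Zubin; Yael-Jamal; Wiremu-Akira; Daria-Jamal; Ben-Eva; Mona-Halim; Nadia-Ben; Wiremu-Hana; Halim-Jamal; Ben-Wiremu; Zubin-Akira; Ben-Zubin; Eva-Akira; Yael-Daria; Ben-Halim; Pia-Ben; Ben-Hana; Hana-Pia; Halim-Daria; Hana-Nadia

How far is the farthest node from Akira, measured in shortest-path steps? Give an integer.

Distances from Akira: Ben:1, Daria:2, Eva:1, Halim:2, Hana:2, Jamal:3, Mona:3, Nadia:1, Pia:2, Wiremu:1, Yael:3, Zubin:1.
The largest is 3 (to Yael, Jamal, and Mona), so the eccentricity of Akira is 3.

3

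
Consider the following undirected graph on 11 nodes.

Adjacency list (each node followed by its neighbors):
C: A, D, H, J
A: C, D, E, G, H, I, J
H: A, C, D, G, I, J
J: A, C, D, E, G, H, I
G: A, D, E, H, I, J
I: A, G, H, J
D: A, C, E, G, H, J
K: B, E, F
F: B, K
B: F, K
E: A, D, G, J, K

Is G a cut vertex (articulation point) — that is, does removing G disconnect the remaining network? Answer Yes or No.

No

Even without G, every remaining node can still reach every other (the residual graph is connected), so G is not a cut vertex.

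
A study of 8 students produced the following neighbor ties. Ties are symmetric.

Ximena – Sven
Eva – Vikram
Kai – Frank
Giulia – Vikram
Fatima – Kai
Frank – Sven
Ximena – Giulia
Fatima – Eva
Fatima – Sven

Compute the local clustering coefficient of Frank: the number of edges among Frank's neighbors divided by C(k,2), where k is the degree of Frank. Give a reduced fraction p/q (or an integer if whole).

0

Frank's neighbors: Kai and Sven (k = 2).
Possible neighbor pairs: C(2,2) = 1. Edges among them: none → e = 0.
Clustering(Frank) = 0/1.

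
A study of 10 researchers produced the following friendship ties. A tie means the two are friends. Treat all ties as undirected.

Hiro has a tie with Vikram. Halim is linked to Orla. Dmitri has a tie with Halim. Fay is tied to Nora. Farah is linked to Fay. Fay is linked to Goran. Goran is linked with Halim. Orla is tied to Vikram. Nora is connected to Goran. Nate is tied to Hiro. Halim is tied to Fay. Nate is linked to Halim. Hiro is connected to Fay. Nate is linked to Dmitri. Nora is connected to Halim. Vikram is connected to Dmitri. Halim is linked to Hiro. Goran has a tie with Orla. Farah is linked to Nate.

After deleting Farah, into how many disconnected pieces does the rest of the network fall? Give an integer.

1

Farah's neighbors (Fay and Nate) remain reachable from one another through other ties, so the rest of the network stays in one piece.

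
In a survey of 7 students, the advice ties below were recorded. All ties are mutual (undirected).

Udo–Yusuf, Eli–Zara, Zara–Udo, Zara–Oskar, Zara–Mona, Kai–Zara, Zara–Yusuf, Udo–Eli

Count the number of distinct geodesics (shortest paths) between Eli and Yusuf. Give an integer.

2

The shortest distance is 2. The length-2 paths are: Eli–Zara–Yusuf; Eli–Udo–Yusuf.
That gives 2 distinct shortest paths.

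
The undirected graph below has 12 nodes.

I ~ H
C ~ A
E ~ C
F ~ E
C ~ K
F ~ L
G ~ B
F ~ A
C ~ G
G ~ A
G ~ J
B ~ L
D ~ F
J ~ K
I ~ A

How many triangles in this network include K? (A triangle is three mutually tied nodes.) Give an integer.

K's neighbors are C and J, but none of them are tied to each other, so no triangle contains K.

0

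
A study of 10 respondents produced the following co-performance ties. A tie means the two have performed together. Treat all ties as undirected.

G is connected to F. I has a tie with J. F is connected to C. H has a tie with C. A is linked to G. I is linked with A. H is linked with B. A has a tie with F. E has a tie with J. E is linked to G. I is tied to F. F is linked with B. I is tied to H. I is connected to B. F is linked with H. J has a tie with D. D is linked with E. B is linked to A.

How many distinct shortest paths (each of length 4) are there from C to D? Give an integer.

The shortest distance is 4. The length-4 paths are: C–F–I–J–D; C–H–I–J–D; C–F–G–E–D.
That gives 3 distinct shortest paths.

3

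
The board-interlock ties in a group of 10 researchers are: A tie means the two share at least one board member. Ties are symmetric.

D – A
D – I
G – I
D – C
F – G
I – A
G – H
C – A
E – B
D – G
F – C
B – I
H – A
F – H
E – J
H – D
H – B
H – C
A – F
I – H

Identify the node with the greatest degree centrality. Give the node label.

H

Degrees — A:5, B:3, C:4, D:5, E:2, F:4, G:4, H:7, I:5, J:1.
The maximum is 7, attained only by H.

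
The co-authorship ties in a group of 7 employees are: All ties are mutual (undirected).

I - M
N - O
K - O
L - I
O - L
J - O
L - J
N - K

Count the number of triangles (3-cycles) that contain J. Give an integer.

J's neighbors: L and O.
Neighbor pairs that are themselves tied: J–L–O. Each forms one triangle with J, for 1 in total.

1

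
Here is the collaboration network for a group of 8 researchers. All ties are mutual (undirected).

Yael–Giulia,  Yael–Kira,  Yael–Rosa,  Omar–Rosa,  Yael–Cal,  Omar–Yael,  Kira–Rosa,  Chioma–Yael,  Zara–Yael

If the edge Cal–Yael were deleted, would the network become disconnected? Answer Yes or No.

Without the Cal–Yael edge there is no alternate route between Cal and Yael, so the network disconnects. It is a bridge.

Yes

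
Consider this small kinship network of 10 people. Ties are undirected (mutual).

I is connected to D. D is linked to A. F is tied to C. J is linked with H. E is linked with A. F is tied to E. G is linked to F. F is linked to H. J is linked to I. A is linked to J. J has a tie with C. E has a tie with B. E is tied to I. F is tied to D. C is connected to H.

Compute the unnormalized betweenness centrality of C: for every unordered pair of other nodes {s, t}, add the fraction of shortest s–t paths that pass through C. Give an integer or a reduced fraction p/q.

Pairs whose geodesics pass through C — J–F: 1/2; J–G: 1/2.
All other pairs contribute 0.
Summing the contributions gives betweenness(C) = 1.

1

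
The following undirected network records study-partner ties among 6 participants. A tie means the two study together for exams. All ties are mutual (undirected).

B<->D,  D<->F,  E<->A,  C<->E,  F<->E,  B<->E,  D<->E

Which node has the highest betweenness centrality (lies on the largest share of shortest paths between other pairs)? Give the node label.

E

Unnormalized betweenness of each node: A:0, B:0, C:0, D:1/2, E:15/2, F:0.
E has the largest value, 15/2, making it the main broker — the node through which the most shortest paths run.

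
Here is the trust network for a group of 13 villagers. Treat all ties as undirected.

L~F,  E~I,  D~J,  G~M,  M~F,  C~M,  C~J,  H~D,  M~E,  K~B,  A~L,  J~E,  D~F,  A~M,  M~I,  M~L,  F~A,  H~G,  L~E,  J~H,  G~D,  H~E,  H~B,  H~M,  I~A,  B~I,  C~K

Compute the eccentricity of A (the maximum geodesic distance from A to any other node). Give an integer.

Distances from A: B:2, C:2, D:2, E:2, F:1, G:2, H:2, I:1, J:3, K:3, L:1, M:1.
The largest is 3 (to J and K), so the eccentricity of A is 3.

3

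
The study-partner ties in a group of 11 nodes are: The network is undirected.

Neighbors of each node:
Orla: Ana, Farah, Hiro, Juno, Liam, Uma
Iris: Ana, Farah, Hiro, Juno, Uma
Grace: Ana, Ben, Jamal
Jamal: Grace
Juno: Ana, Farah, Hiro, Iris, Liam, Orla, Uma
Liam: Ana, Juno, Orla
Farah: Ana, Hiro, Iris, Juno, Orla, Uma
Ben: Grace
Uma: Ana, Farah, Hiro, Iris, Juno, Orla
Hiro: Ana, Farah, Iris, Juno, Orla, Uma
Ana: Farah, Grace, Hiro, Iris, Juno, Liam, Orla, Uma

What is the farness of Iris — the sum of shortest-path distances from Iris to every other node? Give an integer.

Distances from Iris: Ana:1, Ben:3, Farah:1, Grace:2, Hiro:1, Jamal:3, Juno:1, Liam:2, Orla:2, Uma:1.
Sum = 1 + 3 + 1 + 2 + 1 + 3 + 1 + 2 + 2 + 1 = 17.

17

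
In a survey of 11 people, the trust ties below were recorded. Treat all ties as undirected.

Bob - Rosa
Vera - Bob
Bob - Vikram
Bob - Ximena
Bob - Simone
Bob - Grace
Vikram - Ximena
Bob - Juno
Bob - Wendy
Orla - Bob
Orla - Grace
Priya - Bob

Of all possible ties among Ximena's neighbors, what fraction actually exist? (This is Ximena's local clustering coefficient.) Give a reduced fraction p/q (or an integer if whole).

Ximena's neighbors: Bob and Vikram (k = 2).
Possible neighbor pairs: C(2,2) = 1. Edges among them: Bob–Vikram → e = 1.
Clustering(Ximena) = 1/1.

1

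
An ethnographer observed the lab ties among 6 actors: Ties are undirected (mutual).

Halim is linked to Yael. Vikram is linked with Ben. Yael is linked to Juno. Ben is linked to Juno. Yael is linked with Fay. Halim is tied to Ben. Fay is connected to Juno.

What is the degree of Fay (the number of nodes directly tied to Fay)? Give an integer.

Fay is directly tied to Juno and Yael. That is 2 neighbors, so the degree of Fay is 2.

2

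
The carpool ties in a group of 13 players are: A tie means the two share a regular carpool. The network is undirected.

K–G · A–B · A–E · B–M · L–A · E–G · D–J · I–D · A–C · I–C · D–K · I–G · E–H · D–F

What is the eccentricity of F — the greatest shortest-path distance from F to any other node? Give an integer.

6

Distances from F: A:4, B:5, C:3, D:1, E:4, G:3, H:5, I:2, J:2, K:2, L:5, M:6.
The largest is 6 (to M), so the eccentricity of F is 6.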